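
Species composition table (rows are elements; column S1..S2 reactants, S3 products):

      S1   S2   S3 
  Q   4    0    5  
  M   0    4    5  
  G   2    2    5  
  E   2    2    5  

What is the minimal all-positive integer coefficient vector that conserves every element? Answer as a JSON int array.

Q: 5·4+5·0 = 20 | 4·5 = 20
M: 5·0+5·4 = 20 | 4·5 = 20
G: 5·2+5·2 = 20 | 4·5 = 20
E: 5·2+5·2 = 20 | 4·5 = 20
gcd(5,5,4) = 1

Coefficients: [5, 5, 4]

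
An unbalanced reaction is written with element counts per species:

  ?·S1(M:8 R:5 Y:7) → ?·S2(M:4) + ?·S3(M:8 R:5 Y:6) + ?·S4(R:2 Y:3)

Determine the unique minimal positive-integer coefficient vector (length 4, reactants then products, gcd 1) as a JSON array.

M: 3·8 = 24 | 4·4+1·8+5·0 = 24
R: 3·5 = 15 | 4·0+1·5+5·2 = 15
Y: 3·7 = 21 | 4·0+1·6+5·3 = 21
gcd(3,4,1,5) = 1

Coefficients: [3, 4, 1, 5]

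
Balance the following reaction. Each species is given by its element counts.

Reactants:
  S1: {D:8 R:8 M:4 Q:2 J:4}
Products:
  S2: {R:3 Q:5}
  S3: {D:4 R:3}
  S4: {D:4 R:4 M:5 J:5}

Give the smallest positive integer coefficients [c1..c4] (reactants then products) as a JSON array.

D: 5·8 = 40 | 2·0+6·4+4·4 = 40
R: 5·8 = 40 | 2·3+6·3+4·4 = 40
M: 5·4 = 20 | 2·0+6·0+4·5 = 20
Q: 5·2 = 10 | 2·5+6·0+4·0 = 10
J: 5·4 = 20 | 2·0+6·0+4·5 = 20
gcd(5,2,6,4) = 1

Coefficients: [5, 2, 6, 4]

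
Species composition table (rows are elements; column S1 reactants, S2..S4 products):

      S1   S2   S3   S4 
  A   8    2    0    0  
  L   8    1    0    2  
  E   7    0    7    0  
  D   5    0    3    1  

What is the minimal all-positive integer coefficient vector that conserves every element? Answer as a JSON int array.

Coefficients: [1, 4, 1, 2]

A: 1·8 = 8 | 4·2+1·0+2·0 = 8
L: 1·8 = 8 | 4·1+1·0+2·2 = 8
E: 1·7 = 7 | 4·0+1·7+2·0 = 7
D: 1·5 = 5 | 4·0+1·3+2·1 = 5
gcd(1,4,1,2) = 1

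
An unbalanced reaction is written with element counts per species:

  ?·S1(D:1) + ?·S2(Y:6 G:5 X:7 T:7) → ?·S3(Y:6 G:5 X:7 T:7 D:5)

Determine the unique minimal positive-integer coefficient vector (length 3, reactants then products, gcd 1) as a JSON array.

Coefficients: [5, 1, 1]

Y: 5·0+1·6 = 6 | 1·6 = 6
G: 5·0+1·5 = 5 | 1·5 = 5
X: 5·0+1·7 = 7 | 1·7 = 7
T: 5·0+1·7 = 7 | 1·7 = 7
D: 5·1+1·0 = 5 | 1·5 = 5
gcd(5,1,1) = 1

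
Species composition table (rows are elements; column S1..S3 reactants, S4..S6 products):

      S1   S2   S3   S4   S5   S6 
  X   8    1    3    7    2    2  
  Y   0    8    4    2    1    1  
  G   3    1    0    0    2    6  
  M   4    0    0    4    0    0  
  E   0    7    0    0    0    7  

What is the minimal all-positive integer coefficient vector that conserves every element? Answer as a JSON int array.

X: 5·8+1·1+2·3 = 47 | 5·7+5·2+1·2 = 47
Y: 5·0+1·8+2·4 = 16 | 5·2+5·1+1·1 = 16
G: 5·3+1·1+2·0 = 16 | 5·0+5·2+1·6 = 16
M: 5·4+1·0+2·0 = 20 | 5·4+5·0+1·0 = 20
E: 5·0+1·7+2·0 = 7 | 5·0+5·0+1·7 = 7
gcd(5,1,2,5,5,1) = 1

Coefficients: [5, 1, 2, 5, 5, 1]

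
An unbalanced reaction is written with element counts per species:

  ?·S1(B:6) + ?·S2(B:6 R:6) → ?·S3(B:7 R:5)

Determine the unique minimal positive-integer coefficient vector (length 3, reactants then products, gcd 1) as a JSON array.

B: 2·6+5·6 = 42 | 6·7 = 42
R: 2·0+5·6 = 30 | 6·5 = 30
gcd(2,5,6) = 1

Coefficients: [2, 5, 6]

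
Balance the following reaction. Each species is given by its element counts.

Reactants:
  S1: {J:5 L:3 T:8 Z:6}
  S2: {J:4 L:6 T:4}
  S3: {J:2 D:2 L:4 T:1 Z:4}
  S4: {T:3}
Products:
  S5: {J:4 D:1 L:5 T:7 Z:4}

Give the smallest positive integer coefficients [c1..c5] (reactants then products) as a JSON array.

J: 2·5+2·4+3·2+5·0 = 24 | 6·4 = 24
D: 2·0+2·0+3·2+5·0 = 6 | 6·1 = 6
L: 2·3+2·6+3·4+5·0 = 30 | 6·5 = 30
T: 2·8+2·4+3·1+5·3 = 42 | 6·7 = 42
Z: 2·6+2·0+3·4+5·0 = 24 | 6·4 = 24
gcd(2,2,3,5,6) = 1

Coefficients: [2, 2, 3, 5, 6]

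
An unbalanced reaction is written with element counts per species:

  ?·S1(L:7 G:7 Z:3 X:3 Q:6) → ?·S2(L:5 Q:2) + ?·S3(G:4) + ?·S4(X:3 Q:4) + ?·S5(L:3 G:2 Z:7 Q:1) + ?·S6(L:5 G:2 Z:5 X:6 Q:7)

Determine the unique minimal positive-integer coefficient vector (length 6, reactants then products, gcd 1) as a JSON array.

L: 4·7 = 28 | 4·5+6·0+2·0+1·3+1·5 = 28
G: 4·7 = 28 | 4·0+6·4+2·0+1·2+1·2 = 28
Z: 4·3 = 12 | 4·0+6·0+2·0+1·7+1·5 = 12
X: 4·3 = 12 | 4·0+6·0+2·3+1·0+1·6 = 12
Q: 4·6 = 24 | 4·2+6·0+2·4+1·1+1·7 = 24
gcd(4,4,6,2,1,1) = 1

Coefficients: [4, 4, 6, 2, 1, 1]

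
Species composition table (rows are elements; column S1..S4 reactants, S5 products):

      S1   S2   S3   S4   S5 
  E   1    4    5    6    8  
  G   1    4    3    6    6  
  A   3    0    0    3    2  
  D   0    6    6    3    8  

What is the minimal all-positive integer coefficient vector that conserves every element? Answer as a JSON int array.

Coefficients: [2, 1, 6, 2, 6]

E: 2·1+1·4+6·5+2·6 = 48 | 6·8 = 48
G: 2·1+1·4+6·3+2·6 = 36 | 6·6 = 36
A: 2·3+1·0+6·0+2·3 = 12 | 6·2 = 12
D: 2·0+1·6+6·6+2·3 = 48 | 6·8 = 48
gcd(2,1,6,2,6) = 1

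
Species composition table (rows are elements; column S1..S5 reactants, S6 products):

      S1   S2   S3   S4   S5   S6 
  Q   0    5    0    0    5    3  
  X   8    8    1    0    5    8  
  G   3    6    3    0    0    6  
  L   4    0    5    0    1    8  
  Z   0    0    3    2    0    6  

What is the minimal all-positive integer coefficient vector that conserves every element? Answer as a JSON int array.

Coefficients: [2, 1, 6, 6, 2, 5]

Q: 2·0+1·5+6·0+6·0+2·5 = 15 | 5·3 = 15
X: 2·8+1·8+6·1+6·0+2·5 = 40 | 5·8 = 40
G: 2·3+1·6+6·3+6·0+2·0 = 30 | 5·6 = 30
L: 2·4+1·0+6·5+6·0+2·1 = 40 | 5·8 = 40
Z: 2·0+1·0+6·3+6·2+2·0 = 30 | 5·6 = 30
gcd(2,1,6,6,2,5) = 1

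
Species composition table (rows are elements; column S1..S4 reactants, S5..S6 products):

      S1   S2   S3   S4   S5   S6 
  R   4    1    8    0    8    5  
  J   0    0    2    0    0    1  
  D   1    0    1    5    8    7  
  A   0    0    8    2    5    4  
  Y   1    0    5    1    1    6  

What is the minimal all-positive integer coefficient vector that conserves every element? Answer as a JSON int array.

R: 4·4+2·1+1·8+5·0 = 26 | 2·8+2·5 = 26
J: 4·0+2·0+1·2+5·0 = 2 | 2·0+2·1 = 2
D: 4·1+2·0+1·1+5·5 = 30 | 2·8+2·7 = 30
A: 4·0+2·0+1·8+5·2 = 18 | 2·5+2·4 = 18
Y: 4·1+2·0+1·5+5·1 = 14 | 2·1+2·6 = 14
gcd(4,2,1,5,2,2) = 1

Coefficients: [4, 2, 1, 5, 2, 2]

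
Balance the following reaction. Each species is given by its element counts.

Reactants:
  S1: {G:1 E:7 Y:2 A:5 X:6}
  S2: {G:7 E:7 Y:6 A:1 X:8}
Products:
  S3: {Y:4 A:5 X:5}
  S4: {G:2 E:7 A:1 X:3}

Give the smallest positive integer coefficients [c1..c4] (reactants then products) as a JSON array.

Coefficients: [5, 1, 4, 6]

G: 5·1+1·7 = 12 | 4·0+6·2 = 12
E: 5·7+1·7 = 42 | 4·0+6·7 = 42
Y: 5·2+1·6 = 16 | 4·4+6·0 = 16
A: 5·5+1·1 = 26 | 4·5+6·1 = 26
X: 5·6+1·8 = 38 | 4·5+6·3 = 38
gcd(5,1,4,6) = 1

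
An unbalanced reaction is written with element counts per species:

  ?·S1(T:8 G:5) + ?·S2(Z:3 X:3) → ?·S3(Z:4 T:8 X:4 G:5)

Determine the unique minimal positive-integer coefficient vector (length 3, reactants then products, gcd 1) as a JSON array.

Coefficients: [3, 4, 3]

Z: 3·0+4·3 = 12 | 3·4 = 12
T: 3·8+4·0 = 24 | 3·8 = 24
X: 3·0+4·3 = 12 | 3·4 = 12
G: 3·5+4·0 = 15 | 3·5 = 15
gcd(3,4,3) = 1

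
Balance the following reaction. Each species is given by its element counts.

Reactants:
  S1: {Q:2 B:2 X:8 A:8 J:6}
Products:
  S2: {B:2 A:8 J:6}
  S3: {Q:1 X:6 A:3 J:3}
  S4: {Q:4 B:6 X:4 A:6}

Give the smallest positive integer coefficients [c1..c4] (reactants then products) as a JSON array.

Q: 5·2 = 10 | 2·0+6·1+1·4 = 10
B: 5·2 = 10 | 2·2+6·0+1·6 = 10
X: 5·8 = 40 | 2·0+6·6+1·4 = 40
A: 5·8 = 40 | 2·8+6·3+1·6 = 40
J: 5·6 = 30 | 2·6+6·3+1·0 = 30
gcd(5,2,6,1) = 1

Coefficients: [5, 2, 6, 1]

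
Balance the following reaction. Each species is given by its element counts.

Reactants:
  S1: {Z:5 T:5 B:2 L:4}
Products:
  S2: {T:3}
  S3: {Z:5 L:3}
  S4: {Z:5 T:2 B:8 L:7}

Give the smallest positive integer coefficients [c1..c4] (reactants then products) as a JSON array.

Coefficients: [4, 6, 3, 1]

Z: 4·5 = 20 | 6·0+3·5+1·5 = 20
T: 4·5 = 20 | 6·3+3·0+1·2 = 20
B: 4·2 = 8 | 6·0+3·0+1·8 = 8
L: 4·4 = 16 | 6·0+3·3+1·7 = 16
gcd(4,6,3,1) = 1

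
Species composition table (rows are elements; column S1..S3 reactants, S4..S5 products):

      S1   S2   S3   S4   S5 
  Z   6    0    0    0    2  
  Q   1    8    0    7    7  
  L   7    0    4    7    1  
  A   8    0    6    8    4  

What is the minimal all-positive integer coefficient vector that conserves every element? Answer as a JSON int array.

Z: 1·6+6·0+6·0 = 6 | 4·0+3·2 = 6
Q: 1·1+6·8+6·0 = 49 | 4·7+3·7 = 49
L: 1·7+6·0+6·4 = 31 | 4·7+3·1 = 31
A: 1·8+6·0+6·6 = 44 | 4·8+3·4 = 44
gcd(1,6,6,4,3) = 1

Coefficients: [1, 6, 6, 4, 3]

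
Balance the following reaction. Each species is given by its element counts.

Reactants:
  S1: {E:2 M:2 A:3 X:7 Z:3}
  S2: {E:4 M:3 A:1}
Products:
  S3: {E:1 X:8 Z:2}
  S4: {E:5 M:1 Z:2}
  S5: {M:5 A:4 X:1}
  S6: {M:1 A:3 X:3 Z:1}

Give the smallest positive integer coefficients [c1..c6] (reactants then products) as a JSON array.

Coefficients: [5, 2, 3, 3, 2, 3]

E: 5·2+2·4 = 18 | 3·1+3·5+2·0+3·0 = 18
M: 5·2+2·3 = 16 | 3·0+3·1+2·5+3·1 = 16
A: 5·3+2·1 = 17 | 3·0+3·0+2·4+3·3 = 17
X: 5·7+2·0 = 35 | 3·8+3·0+2·1+3·3 = 35
Z: 5·3+2·0 = 15 | 3·2+3·2+2·0+3·1 = 15
gcd(5,2,3,3,2,3) = 1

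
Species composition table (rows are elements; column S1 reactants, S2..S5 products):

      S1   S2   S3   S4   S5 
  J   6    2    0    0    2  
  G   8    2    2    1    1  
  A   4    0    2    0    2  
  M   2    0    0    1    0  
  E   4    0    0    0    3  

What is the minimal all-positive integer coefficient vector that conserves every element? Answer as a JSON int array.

Coefficients: [3, 5, 2, 6, 4]

J: 3·6 = 18 | 5·2+2·0+6·0+4·2 = 18
G: 3·8 = 24 | 5·2+2·2+6·1+4·1 = 24
A: 3·4 = 12 | 5·0+2·2+6·0+4·2 = 12
M: 3·2 = 6 | 5·0+2·0+6·1+4·0 = 6
E: 3·4 = 12 | 5·0+2·0+6·0+4·3 = 12
gcd(3,5,2,6,4) = 1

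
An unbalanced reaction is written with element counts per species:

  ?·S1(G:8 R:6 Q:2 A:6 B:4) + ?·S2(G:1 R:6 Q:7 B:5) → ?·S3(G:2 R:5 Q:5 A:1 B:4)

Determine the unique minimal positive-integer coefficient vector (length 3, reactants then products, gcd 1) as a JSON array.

Coefficients: [1, 4, 6]

G: 1·8+4·1 = 12 | 6·2 = 12
R: 1·6+4·6 = 30 | 6·5 = 30
Q: 1·2+4·7 = 30 | 6·5 = 30
A: 1·6+4·0 = 6 | 6·1 = 6
B: 1·4+4·5 = 24 | 6·4 = 24
gcd(1,4,6) = 1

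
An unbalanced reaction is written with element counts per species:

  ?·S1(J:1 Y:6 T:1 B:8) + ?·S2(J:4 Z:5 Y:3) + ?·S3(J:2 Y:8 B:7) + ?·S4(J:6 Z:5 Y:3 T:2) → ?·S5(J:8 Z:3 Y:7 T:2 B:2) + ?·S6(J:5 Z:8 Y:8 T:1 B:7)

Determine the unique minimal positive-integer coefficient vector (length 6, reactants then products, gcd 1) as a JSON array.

Coefficients: [3, 5, 3, 6, 5, 5]

J: 3·1+5·4+3·2+6·6 = 65 | 5·8+5·5 = 65
Z: 3·0+5·5+3·0+6·5 = 55 | 5·3+5·8 = 55
Y: 3·6+5·3+3·8+6·3 = 75 | 5·7+5·8 = 75
T: 3·1+5·0+3·0+6·2 = 15 | 5·2+5·1 = 15
B: 3·8+5·0+3·7+6·0 = 45 | 5·2+5·7 = 45
gcd(3,5,3,6,5,5) = 1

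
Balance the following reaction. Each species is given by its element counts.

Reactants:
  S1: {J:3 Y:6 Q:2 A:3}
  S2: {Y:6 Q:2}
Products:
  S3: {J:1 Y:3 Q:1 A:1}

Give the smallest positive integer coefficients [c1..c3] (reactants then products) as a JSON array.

Coefficients: [2, 1, 6]

J: 2·3+1·0 = 6 | 6·1 = 6
Y: 2·6+1·6 = 18 | 6·3 = 18
Q: 2·2+1·2 = 6 | 6·1 = 6
A: 2·3+1·0 = 6 | 6·1 = 6
gcd(2,1,6) = 1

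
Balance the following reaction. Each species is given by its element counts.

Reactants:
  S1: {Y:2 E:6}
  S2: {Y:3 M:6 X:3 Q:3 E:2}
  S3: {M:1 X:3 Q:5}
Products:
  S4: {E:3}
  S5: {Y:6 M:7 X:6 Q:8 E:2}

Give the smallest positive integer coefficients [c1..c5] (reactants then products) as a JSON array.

Coefficients: [3, 2, 2, 6, 2]

Y: 3·2+2·3+2·0 = 12 | 6·0+2·6 = 12
M: 3·0+2·6+2·1 = 14 | 6·0+2·7 = 14
X: 3·0+2·3+2·3 = 12 | 6·0+2·6 = 12
Q: 3·0+2·3+2·5 = 16 | 6·0+2·8 = 16
E: 3·6+2·2+2·0 = 22 | 6·3+2·2 = 22
gcd(3,2,2,6,2) = 1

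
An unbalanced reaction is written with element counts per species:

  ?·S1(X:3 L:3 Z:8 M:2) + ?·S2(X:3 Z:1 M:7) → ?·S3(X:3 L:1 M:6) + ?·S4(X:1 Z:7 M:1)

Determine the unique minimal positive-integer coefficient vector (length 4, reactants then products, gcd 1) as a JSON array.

X: 2·3+5·3 = 21 | 6·3+3·1 = 21
L: 2·3+5·0 = 6 | 6·1+3·0 = 6
Z: 2·8+5·1 = 21 | 6·0+3·7 = 21
M: 2·2+5·7 = 39 | 6·6+3·1 = 39
gcd(2,5,6,3) = 1

Coefficients: [2, 5, 6, 3]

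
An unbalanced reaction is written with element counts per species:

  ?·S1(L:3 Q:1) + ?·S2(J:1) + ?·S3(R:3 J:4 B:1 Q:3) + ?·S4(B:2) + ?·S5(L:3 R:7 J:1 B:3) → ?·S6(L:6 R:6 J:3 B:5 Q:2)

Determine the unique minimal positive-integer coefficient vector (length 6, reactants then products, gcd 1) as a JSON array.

Coefficients: [5, 5, 1, 5, 3, 4]

L: 5·3+5·0+1·0+5·0+3·3 = 24 | 4·6 = 24
R: 5·0+5·0+1·3+5·0+3·7 = 24 | 4·6 = 24
J: 5·0+5·1+1·4+5·0+3·1 = 12 | 4·3 = 12
B: 5·0+5·0+1·1+5·2+3·3 = 20 | 4·5 = 20
Q: 5·1+5·0+1·3+5·0+3·0 = 8 | 4·2 = 8
gcd(5,5,1,5,3,4) = 1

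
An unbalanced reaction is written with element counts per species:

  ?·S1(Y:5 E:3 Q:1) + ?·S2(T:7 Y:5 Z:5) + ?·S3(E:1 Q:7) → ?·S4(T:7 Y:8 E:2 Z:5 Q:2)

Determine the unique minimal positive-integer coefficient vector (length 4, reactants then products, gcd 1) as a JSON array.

T: 3·0+5·7+1·0 = 35 | 5·7 = 35
Y: 3·5+5·5+1·0 = 40 | 5·8 = 40
E: 3·3+5·0+1·1 = 10 | 5·2 = 10
Z: 3·0+5·5+1·0 = 25 | 5·5 = 25
Q: 3·1+5·0+1·7 = 10 | 5·2 = 10
gcd(3,5,1,5) = 1

Coefficients: [3, 5, 1, 5]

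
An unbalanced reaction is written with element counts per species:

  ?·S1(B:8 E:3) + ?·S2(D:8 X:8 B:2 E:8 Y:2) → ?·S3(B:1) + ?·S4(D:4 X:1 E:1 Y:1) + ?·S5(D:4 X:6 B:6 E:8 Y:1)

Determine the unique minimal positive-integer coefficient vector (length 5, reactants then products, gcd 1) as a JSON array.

D: 4·0+5·8 = 40 | 6·0+4·4+6·4 = 40
X: 4·0+5·8 = 40 | 6·0+4·1+6·6 = 40
B: 4·8+5·2 = 42 | 6·1+4·0+6·6 = 42
E: 4·3+5·8 = 52 | 6·0+4·1+6·8 = 52
Y: 4·0+5·2 = 10 | 6·0+4·1+6·1 = 10
gcd(4,5,6,4,6) = 1

Coefficients: [4, 5, 6, 4, 6]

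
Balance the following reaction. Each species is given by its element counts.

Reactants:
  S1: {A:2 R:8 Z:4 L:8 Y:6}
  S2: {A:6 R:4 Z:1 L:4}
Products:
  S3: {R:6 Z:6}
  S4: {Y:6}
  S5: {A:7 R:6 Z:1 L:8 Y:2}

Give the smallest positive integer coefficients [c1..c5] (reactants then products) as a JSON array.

A: 3·2+6·6 = 42 | 2·0+1·0+6·7 = 42
R: 3·8+6·4 = 48 | 2·6+1·0+6·6 = 48
Z: 3·4+6·1 = 18 | 2·6+1·0+6·1 = 18
L: 3·8+6·4 = 48 | 2·0+1·0+6·8 = 48
Y: 3·6+6·0 = 18 | 2·0+1·6+6·2 = 18
gcd(3,6,2,1,6) = 1

Coefficients: [3, 6, 2, 1, 6]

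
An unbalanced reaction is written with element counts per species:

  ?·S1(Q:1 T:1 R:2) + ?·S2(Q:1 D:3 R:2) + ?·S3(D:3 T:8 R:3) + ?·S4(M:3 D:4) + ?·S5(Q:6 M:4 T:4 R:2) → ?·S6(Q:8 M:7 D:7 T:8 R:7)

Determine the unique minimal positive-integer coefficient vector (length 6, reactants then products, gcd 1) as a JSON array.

Coefficients: [4, 2, 1, 3, 3, 3]

Q: 4·1+2·1+1·0+3·0+3·6 = 24 | 3·8 = 24
M: 4·0+2·0+1·0+3·3+3·4 = 21 | 3·7 = 21
D: 4·0+2·3+1·3+3·4+3·0 = 21 | 3·7 = 21
T: 4·1+2·0+1·8+3·0+3·4 = 24 | 3·8 = 24
R: 4·2+2·2+1·3+3·0+3·2 = 21 | 3·7 = 21
gcd(4,2,1,3,3,3) = 1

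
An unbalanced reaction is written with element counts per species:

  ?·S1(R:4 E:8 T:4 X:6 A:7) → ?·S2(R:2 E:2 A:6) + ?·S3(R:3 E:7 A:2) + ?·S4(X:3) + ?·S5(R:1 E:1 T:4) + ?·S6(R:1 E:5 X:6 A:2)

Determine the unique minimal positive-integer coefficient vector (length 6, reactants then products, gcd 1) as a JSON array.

R: 6·4 = 24 | 5·2+1·3+2·0+6·1+5·1 = 24
E: 6·8 = 48 | 5·2+1·7+2·0+6·1+5·5 = 48
T: 6·4 = 24 | 5·0+1·0+2·0+6·4+5·0 = 24
X: 6·6 = 36 | 5·0+1·0+2·3+6·0+5·6 = 36
A: 6·7 = 42 | 5·6+1·2+2·0+6·0+5·2 = 42
gcd(6,5,1,2,6,5) = 1

Coefficients: [6, 5, 1, 2, 6, 5]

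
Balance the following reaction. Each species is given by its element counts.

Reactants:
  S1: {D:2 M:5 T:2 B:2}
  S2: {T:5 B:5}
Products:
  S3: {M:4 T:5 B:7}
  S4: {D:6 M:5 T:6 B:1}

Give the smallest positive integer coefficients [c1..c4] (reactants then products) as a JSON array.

D: 6·2+5·0 = 12 | 5·0+2·6 = 12
M: 6·5+5·0 = 30 | 5·4+2·5 = 30
T: 6·2+5·5 = 37 | 5·5+2·6 = 37
B: 6·2+5·5 = 37 | 5·7+2·1 = 37
gcd(6,5,5,2) = 1

Coefficients: [6, 5, 5, 2]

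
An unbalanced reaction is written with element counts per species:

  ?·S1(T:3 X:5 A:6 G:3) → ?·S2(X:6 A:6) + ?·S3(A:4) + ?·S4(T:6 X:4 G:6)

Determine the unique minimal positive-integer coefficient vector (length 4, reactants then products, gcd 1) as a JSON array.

Coefficients: [4, 2, 3, 2]

T: 4·3 = 12 | 2·0+3·0+2·6 = 12
X: 4·5 = 20 | 2·6+3·0+2·4 = 20
A: 4·6 = 24 | 2·6+3·4+2·0 = 24
G: 4·3 = 12 | 2·0+3·0+2·6 = 12
gcd(4,2,3,2) = 1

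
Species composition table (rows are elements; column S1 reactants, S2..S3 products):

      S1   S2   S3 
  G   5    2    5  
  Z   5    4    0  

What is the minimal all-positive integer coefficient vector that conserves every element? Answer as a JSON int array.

Coefficients: [4, 5, 2]

G: 4·5 = 20 | 5·2+2·5 = 20
Z: 4·5 = 20 | 5·4+2·0 = 20
gcd(4,5,2) = 1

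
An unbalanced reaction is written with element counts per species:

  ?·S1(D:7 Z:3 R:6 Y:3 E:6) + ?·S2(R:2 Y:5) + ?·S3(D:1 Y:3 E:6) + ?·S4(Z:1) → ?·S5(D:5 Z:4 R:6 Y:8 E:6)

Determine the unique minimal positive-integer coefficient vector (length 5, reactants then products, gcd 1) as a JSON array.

D: 2·7+3·0+1·1+6·0 = 15 | 3·5 = 15
Z: 2·3+3·0+1·0+6·1 = 12 | 3·4 = 12
R: 2·6+3·2+1·0+6·0 = 18 | 3·6 = 18
Y: 2·3+3·5+1·3+6·0 = 24 | 3·8 = 24
E: 2·6+3·0+1·6+6·0 = 18 | 3·6 = 18
gcd(2,3,1,6,3) = 1

Coefficients: [2, 3, 1, 6, 3]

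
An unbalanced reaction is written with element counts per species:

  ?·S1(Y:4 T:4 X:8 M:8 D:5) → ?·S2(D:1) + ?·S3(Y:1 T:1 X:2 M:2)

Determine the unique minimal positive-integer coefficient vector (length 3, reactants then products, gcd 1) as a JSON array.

Y: 1·4 = 4 | 5·0+4·1 = 4
T: 1·4 = 4 | 5·0+4·1 = 4
X: 1·8 = 8 | 5·0+4·2 = 8
M: 1·8 = 8 | 5·0+4·2 = 8
D: 1·5 = 5 | 5·1+4·0 = 5
gcd(1,5,4) = 1

Coefficients: [1, 5, 4]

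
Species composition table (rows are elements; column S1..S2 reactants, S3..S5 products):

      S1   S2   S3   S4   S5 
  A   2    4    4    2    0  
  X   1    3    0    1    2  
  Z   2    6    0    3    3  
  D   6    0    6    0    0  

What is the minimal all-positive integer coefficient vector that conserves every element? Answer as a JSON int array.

Coefficients: [3, 4, 3, 5, 5]

A: 3·2+4·4 = 22 | 3·4+5·2+5·0 = 22
X: 3·1+4·3 = 15 | 3·0+5·1+5·2 = 15
Z: 3·2+4·6 = 30 | 3·0+5·3+5·3 = 30
D: 3·6+4·0 = 18 | 3·6+5·0+5·0 = 18
gcd(3,4,3,5,5) = 1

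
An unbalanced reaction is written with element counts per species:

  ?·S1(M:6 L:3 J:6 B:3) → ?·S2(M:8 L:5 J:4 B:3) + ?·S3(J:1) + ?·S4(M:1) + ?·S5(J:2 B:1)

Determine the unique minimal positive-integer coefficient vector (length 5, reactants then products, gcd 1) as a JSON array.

M: 5·6 = 30 | 3·8+6·0+6·1+6·0 = 30
L: 5·3 = 15 | 3·5+6·0+6·0+6·0 = 15
J: 5·6 = 30 | 3·4+6·1+6·0+6·2 = 30
B: 5·3 = 15 | 3·3+6·0+6·0+6·1 = 15
gcd(5,3,6,6,6) = 1

Coefficients: [5, 3, 6, 6, 6]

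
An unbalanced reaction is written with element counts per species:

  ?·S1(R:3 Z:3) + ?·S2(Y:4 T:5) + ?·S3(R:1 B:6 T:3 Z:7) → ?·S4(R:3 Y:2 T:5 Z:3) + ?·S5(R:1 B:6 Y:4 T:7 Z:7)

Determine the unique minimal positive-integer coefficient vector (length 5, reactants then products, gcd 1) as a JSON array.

R: 2·3+6·0+5·1 = 11 | 2·3+5·1 = 11
B: 2·0+6·0+5·6 = 30 | 2·0+5·6 = 30
Y: 2·0+6·4+5·0 = 24 | 2·2+5·4 = 24
T: 2·0+6·5+5·3 = 45 | 2·5+5·7 = 45
Z: 2·3+6·0+5·7 = 41 | 2·3+5·7 = 41
gcd(2,6,5,2,5) = 1

Coefficients: [2, 6, 5, 2, 5]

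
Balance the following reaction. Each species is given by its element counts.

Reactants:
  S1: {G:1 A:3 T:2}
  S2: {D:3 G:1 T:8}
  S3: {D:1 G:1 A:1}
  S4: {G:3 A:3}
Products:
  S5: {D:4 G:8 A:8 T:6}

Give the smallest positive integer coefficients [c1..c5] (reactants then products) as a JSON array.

Coefficients: [1, 2, 6, 5, 3]

D: 1·0+2·3+6·1+5·0 = 12 | 3·4 = 12
G: 1·1+2·1+6·1+5·3 = 24 | 3·8 = 24
A: 1·3+2·0+6·1+5·3 = 24 | 3·8 = 24
T: 1·2+2·8+6·0+5·0 = 18 | 3·6 = 18
gcd(1,2,6,5,3) = 1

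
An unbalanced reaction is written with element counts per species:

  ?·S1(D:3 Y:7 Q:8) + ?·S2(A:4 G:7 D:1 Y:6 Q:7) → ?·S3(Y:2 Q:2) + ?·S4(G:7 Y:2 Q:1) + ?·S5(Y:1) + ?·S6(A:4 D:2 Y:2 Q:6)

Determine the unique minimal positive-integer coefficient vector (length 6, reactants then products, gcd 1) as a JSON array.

Coefficients: [1, 3, 4, 3, 5, 3]

A: 1·0+3·4 = 12 | 4·0+3·0+5·0+3·4 = 12
G: 1·0+3·7 = 21 | 4·0+3·7+5·0+3·0 = 21
D: 1·3+3·1 = 6 | 4·0+3·0+5·0+3·2 = 6
Y: 1·7+3·6 = 25 | 4·2+3·2+5·1+3·2 = 25
Q: 1·8+3·7 = 29 | 4·2+3·1+5·0+3·6 = 29
gcd(1,3,4,3,5,3) = 1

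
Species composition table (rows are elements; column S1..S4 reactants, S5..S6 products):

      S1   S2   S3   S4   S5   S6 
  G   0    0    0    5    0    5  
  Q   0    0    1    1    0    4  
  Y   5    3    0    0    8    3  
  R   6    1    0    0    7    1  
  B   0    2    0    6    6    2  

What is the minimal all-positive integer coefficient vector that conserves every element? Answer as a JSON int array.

G: 3·0+5·0+6·0+2·5 = 10 | 3·0+2·5 = 10
Q: 3·0+5·0+6·1+2·1 = 8 | 3·0+2·4 = 8
Y: 3·5+5·3+6·0+2·0 = 30 | 3·8+2·3 = 30
R: 3·6+5·1+6·0+2·0 = 23 | 3·7+2·1 = 23
B: 3·0+5·2+6·0+2·6 = 22 | 3·6+2·2 = 22
gcd(3,5,6,2,3,2) = 1

Coefficients: [3, 5, 6, 2, 3, 2]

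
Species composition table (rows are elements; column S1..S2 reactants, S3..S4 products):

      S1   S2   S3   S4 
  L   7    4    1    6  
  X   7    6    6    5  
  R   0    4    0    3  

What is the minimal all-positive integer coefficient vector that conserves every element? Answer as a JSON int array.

Coefficients: [2, 3, 2, 4]

L: 2·7+3·4 = 26 | 2·1+4·6 = 26
X: 2·7+3·6 = 32 | 2·6+4·5 = 32
R: 2·0+3·4 = 12 | 2·0+4·3 = 12
gcd(2,3,2,4) = 1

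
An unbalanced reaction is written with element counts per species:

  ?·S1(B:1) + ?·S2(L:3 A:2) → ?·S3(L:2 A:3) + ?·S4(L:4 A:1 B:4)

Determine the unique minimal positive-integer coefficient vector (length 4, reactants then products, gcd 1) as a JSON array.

L: 4·0+2·3 = 6 | 1·2+1·4 = 6
A: 4·0+2·2 = 4 | 1·3+1·1 = 4
B: 4·1+2·0 = 4 | 1·0+1·4 = 4
gcd(4,2,1,1) = 1

Coefficients: [4, 2, 1, 1]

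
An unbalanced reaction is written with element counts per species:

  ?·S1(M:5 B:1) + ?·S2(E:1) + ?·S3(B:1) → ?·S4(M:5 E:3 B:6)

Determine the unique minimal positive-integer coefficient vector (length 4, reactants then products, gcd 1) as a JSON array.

Coefficients: [1, 3, 5, 1]

M: 1·5+3·0+5·0 = 5 | 1·5 = 5
E: 1·0+3·1+5·0 = 3 | 1·3 = 3
B: 1·1+3·0+5·1 = 6 | 1·6 = 6
gcd(1,3,5,1) = 1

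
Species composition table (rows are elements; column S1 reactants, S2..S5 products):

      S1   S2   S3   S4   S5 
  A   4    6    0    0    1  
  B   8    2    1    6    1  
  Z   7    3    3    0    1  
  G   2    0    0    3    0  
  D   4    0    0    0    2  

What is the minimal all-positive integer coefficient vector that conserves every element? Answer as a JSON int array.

A: 3·4 = 12 | 1·6+4·0+2·0+6·1 = 12
B: 3·8 = 24 | 1·2+4·1+2·6+6·1 = 24
Z: 3·7 = 21 | 1·3+4·3+2·0+6·1 = 21
G: 3·2 = 6 | 1·0+4·0+2·3+6·0 = 6
D: 3·4 = 12 | 1·0+4·0+2·0+6·2 = 12
gcd(3,1,4,2,6) = 1

Coefficients: [3, 1, 4, 2, 6]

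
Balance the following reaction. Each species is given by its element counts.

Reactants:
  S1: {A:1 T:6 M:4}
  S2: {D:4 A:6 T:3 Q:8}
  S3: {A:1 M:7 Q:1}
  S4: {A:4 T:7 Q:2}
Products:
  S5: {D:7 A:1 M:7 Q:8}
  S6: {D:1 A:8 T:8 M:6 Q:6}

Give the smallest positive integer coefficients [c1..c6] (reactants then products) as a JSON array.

Coefficients: [2, 5, 6, 3, 2, 6]

D: 2·0+5·4+6·0+3·0 = 20 | 2·7+6·1 = 20
A: 2·1+5·6+6·1+3·4 = 50 | 2·1+6·8 = 50
T: 2·6+5·3+6·0+3·7 = 48 | 2·0+6·8 = 48
M: 2·4+5·0+6·7+3·0 = 50 | 2·7+6·6 = 50
Q: 2·0+5·8+6·1+3·2 = 52 | 2·8+6·6 = 52
gcd(2,5,6,3,2,6) = 1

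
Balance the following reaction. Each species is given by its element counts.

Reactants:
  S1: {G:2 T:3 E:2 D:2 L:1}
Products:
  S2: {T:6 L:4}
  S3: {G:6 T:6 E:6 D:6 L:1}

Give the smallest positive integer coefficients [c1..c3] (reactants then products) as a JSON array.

Coefficients: [6, 1, 2]

G: 6·2 = 12 | 1·0+2·6 = 12
T: 6·3 = 18 | 1·6+2·6 = 18
E: 6·2 = 12 | 1·0+2·6 = 12
D: 6·2 = 12 | 1·0+2·6 = 12
L: 6·1 = 6 | 1·4+2·1 = 6
gcd(6,1,2) = 1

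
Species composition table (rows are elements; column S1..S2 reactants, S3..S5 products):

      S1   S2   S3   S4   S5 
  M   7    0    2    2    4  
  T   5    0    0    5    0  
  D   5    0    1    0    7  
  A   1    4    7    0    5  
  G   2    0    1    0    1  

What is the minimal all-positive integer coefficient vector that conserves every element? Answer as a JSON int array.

M: 2·7+6·0 = 14 | 3·2+2·2+1·4 = 14
T: 2·5+6·0 = 10 | 3·0+2·5+1·0 = 10
D: 2·5+6·0 = 10 | 3·1+2·0+1·7 = 10
A: 2·1+6·4 = 26 | 3·7+2·0+1·5 = 26
G: 2·2+6·0 = 4 | 3·1+2·0+1·1 = 4
gcd(2,6,3,2,1) = 1

Coefficients: [2, 6, 3, 2, 1]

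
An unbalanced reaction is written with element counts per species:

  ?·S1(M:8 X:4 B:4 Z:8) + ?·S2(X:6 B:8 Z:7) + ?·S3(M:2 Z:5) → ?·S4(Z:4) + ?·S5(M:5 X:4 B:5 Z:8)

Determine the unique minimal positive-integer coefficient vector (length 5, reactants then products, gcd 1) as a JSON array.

Coefficients: [1, 2, 6, 5, 4]

M: 1·8+2·0+6·2 = 20 | 5·0+4·5 = 20
X: 1·4+2·6+6·0 = 16 | 5·0+4·4 = 16
B: 1·4+2·8+6·0 = 20 | 5·0+4·5 = 20
Z: 1·8+2·7+6·5 = 52 | 5·4+4·8 = 52
gcd(1,2,6,5,4) = 1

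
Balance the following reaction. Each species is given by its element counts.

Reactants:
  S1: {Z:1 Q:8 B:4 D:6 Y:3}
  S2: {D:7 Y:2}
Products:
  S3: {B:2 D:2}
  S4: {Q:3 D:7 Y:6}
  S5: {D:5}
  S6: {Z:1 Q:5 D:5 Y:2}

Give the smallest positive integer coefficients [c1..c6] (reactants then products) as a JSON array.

Z: 2·1+5·0 = 2 | 4·0+2·0+3·0+2·1 = 2
Q: 2·8+5·0 = 16 | 4·0+2·3+3·0+2·5 = 16
B: 2·4+5·0 = 8 | 4·2+2·0+3·0+2·0 = 8
D: 2·6+5·7 = 47 | 4·2+2·7+3·5+2·5 = 47
Y: 2·3+5·2 = 16 | 4·0+2·6+3·0+2·2 = 16
gcd(2,5,4,2,3,2) = 1

Coefficients: [2, 5, 4, 2, 3, 2]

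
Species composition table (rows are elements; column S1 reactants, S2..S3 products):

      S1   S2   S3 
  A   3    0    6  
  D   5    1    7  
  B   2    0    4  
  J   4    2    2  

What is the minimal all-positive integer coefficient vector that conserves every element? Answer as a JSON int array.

Coefficients: [2, 3, 1]

A: 2·3 = 6 | 3·0+1·6 = 6
D: 2·5 = 10 | 3·1+1·7 = 10
B: 2·2 = 4 | 3·0+1·4 = 4
J: 2·4 = 8 | 3·2+1·2 = 8
gcd(2,3,1) = 1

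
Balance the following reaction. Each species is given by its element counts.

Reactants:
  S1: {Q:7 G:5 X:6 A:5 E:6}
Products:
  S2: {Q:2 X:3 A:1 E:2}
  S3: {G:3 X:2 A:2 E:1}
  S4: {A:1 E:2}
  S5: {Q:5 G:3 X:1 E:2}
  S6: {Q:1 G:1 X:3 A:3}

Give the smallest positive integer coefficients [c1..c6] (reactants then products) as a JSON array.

Q: 5·7 = 35 | 3·2+2·0+6·0+5·5+4·1 = 35
G: 5·5 = 25 | 3·0+2·3+6·0+5·3+4·1 = 25
X: 5·6 = 30 | 3·3+2·2+6·0+5·1+4·3 = 30
A: 5·5 = 25 | 3·1+2·2+6·1+5·0+4·3 = 25
E: 5·6 = 30 | 3·2+2·1+6·2+5·2+4·0 = 30
gcd(5,3,2,6,5,4) = 1

Coefficients: [5, 3, 2, 6, 5, 4]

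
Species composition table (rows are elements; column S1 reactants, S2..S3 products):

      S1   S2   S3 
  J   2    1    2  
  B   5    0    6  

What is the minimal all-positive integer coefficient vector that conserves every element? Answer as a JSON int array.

J: 6·2 = 12 | 2·1+5·2 = 12
B: 6·5 = 30 | 2·0+5·6 = 30
gcd(6,2,5) = 1

Coefficients: [6, 2, 5]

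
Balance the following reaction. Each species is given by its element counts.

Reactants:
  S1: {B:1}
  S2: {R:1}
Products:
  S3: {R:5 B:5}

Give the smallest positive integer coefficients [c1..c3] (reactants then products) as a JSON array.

R: 5·0+5·1 = 5 | 1·5 = 5
B: 5·1+5·0 = 5 | 1·5 = 5
gcd(5,5,1) = 1

Coefficients: [5, 5, 1]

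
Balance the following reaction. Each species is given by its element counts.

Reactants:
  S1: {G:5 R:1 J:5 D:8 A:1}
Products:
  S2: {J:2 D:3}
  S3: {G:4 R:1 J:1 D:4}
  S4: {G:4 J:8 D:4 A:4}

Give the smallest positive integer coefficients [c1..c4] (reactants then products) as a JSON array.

G: 4·5 = 20 | 4·0+4·4+1·4 = 20
R: 4·1 = 4 | 4·0+4·1+1·0 = 4
J: 4·5 = 20 | 4·2+4·1+1·8 = 20
D: 4·8 = 32 | 4·3+4·4+1·4 = 32
A: 4·1 = 4 | 4·0+4·0+1·4 = 4
gcd(4,4,4,1) = 1

Coefficients: [4, 4, 4, 1]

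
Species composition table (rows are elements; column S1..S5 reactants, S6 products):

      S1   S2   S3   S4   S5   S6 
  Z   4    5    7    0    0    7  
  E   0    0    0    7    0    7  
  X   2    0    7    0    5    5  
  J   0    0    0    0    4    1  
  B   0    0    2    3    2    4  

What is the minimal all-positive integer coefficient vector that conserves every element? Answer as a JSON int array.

Coefficients: [4, 1, 1, 4, 1, 4]

Z: 4·4+1·5+1·7+4·0+1·0 = 28 | 4·7 = 28
E: 4·0+1·0+1·0+4·7+1·0 = 28 | 4·7 = 28
X: 4·2+1·0+1·7+4·0+1·5 = 20 | 4·5 = 20
J: 4·0+1·0+1·0+4·0+1·4 = 4 | 4·1 = 4
B: 4·0+1·0+1·2+4·3+1·2 = 16 | 4·4 = 16
gcd(4,1,1,4,1,4) = 1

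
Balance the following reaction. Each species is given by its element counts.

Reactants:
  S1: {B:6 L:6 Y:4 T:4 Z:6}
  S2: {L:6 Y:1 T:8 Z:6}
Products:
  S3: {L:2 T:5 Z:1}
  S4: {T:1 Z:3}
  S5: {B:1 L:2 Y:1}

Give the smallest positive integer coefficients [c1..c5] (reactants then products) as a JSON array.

Coefficients: [1, 2, 3, 5, 6]

B: 1·6+2·0 = 6 | 3·0+5·0+6·1 = 6
L: 1·6+2·6 = 18 | 3·2+5·0+6·2 = 18
Y: 1·4+2·1 = 6 | 3·0+5·0+6·1 = 6
T: 1·4+2·8 = 20 | 3·5+5·1+6·0 = 20
Z: 1·6+2·6 = 18 | 3·1+5·3+6·0 = 18
gcd(1,2,3,5,6) = 1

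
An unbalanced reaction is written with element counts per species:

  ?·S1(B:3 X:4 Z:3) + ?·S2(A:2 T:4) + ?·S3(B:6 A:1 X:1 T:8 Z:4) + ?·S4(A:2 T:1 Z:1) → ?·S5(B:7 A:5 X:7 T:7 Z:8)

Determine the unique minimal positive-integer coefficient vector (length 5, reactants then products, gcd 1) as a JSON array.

Coefficients: [5, 2, 1, 5, 3]

B: 5·3+2·0+1·6+5·0 = 21 | 3·7 = 21
A: 5·0+2·2+1·1+5·2 = 15 | 3·5 = 15
X: 5·4+2·0+1·1+5·0 = 21 | 3·7 = 21
T: 5·0+2·4+1·8+5·1 = 21 | 3·7 = 21
Z: 5·3+2·0+1·4+5·1 = 24 | 3·8 = 24
gcd(5,2,1,5,3) = 1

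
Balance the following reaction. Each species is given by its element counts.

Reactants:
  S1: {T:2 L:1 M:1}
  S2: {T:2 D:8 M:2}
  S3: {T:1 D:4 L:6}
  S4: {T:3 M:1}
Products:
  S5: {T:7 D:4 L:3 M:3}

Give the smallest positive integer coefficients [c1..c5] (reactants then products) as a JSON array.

T: 3·2+1·2+1·1+4·3 = 21 | 3·7 = 21
D: 3·0+1·8+1·4+4·0 = 12 | 3·4 = 12
L: 3·1+1·0+1·6+4·0 = 9 | 3·3 = 9
M: 3·1+1·2+1·0+4·1 = 9 | 3·3 = 9
gcd(3,1,1,4,3) = 1

Coefficients: [3, 1, 1, 4, 3]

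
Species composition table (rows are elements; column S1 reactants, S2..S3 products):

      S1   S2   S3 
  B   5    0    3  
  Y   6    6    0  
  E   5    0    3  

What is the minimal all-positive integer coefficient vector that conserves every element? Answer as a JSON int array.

Coefficients: [3, 3, 5]

B: 3·5 = 15 | 3·0+5·3 = 15
Y: 3·6 = 18 | 3·6+5·0 = 18
E: 3·5 = 15 | 3·0+5·3 = 15
gcd(3,3,5) = 1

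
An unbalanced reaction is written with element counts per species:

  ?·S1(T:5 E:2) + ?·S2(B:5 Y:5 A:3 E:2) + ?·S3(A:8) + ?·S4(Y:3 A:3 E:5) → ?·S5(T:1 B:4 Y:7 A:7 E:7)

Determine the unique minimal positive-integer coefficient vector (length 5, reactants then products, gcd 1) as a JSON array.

T: 1·5+4·0+1·0+5·0 = 5 | 5·1 = 5
B: 1·0+4·5+1·0+5·0 = 20 | 5·4 = 20
Y: 1·0+4·5+1·0+5·3 = 35 | 5·7 = 35
A: 1·0+4·3+1·8+5·3 = 35 | 5·7 = 35
E: 1·2+4·2+1·0+5·5 = 35 | 5·7 = 35
gcd(1,4,1,5,5) = 1

Coefficients: [1, 4, 1, 5, 5]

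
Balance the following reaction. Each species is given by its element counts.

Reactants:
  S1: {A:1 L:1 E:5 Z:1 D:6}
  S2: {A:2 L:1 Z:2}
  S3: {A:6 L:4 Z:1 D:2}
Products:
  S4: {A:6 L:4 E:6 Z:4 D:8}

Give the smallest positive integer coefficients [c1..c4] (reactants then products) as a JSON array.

A: 6·1+6·2+2·6 = 30 | 5·6 = 30
L: 6·1+6·1+2·4 = 20 | 5·4 = 20
E: 6·5+6·0+2·0 = 30 | 5·6 = 30
Z: 6·1+6·2+2·1 = 20 | 5·4 = 20
D: 6·6+6·0+2·2 = 40 | 5·8 = 40
gcd(6,6,2,5) = 1

Coefficients: [6, 6, 2, 5]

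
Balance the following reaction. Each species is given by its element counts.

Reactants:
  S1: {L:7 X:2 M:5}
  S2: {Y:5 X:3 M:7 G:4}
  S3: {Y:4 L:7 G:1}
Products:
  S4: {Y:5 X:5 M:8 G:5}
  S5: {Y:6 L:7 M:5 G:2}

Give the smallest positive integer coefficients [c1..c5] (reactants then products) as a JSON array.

Y: 1·0+6·5+2·4 = 38 | 4·5+3·6 = 38
L: 1·7+6·0+2·7 = 21 | 4·0+3·7 = 21
X: 1·2+6·3+2·0 = 20 | 4·5+3·0 = 20
M: 1·5+6·7+2·0 = 47 | 4·8+3·5 = 47
G: 1·0+6·4+2·1 = 26 | 4·5+3·2 = 26
gcd(1,6,2,4,3) = 1

Coefficients: [1, 6, 2, 4, 3]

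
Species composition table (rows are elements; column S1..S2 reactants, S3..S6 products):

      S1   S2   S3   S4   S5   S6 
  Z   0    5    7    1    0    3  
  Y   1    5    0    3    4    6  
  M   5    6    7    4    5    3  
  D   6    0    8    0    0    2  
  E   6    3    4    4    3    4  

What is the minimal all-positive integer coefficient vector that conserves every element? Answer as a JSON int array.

Z: 3·0+4·5 = 20 | 2·7+3·1+2·0+1·3 = 20
Y: 3·1+4·5 = 23 | 2·0+3·3+2·4+1·6 = 23
M: 3·5+4·6 = 39 | 2·7+3·4+2·5+1·3 = 39
D: 3·6+4·0 = 18 | 2·8+3·0+2·0+1·2 = 18
E: 3·6+4·3 = 30 | 2·4+3·4+2·3+1·4 = 30
gcd(3,4,2,3,2,1) = 1

Coefficients: [3, 4, 2, 3, 2, 1]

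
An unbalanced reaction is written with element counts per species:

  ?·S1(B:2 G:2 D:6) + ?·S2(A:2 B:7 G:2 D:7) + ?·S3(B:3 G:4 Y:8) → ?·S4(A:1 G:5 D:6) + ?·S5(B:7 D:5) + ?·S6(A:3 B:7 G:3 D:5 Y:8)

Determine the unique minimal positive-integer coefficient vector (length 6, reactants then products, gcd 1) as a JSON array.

A: 4·0+5·2+2·0 = 10 | 4·1+5·0+2·3 = 10
B: 4·2+5·7+2·3 = 49 | 4·0+5·7+2·7 = 49
G: 4·2+5·2+2·4 = 26 | 4·5+5·0+2·3 = 26
D: 4·6+5·7+2·0 = 59 | 4·6+5·5+2·5 = 59
Y: 4·0+5·0+2·8 = 16 | 4·0+5·0+2·8 = 16
gcd(4,5,2,4,5,2) = 1

Coefficients: [4, 5, 2, 4, 5, 2]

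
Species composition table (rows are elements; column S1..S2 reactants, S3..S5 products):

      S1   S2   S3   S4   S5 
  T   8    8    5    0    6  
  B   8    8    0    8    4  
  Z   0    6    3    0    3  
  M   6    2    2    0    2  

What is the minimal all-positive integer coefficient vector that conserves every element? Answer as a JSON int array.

T: 1·8+3·8 = 32 | 4·5+3·0+2·6 = 32
B: 1·8+3·8 = 32 | 4·0+3·8+2·4 = 32
Z: 1·0+3·6 = 18 | 4·3+3·0+2·3 = 18
M: 1·6+3·2 = 12 | 4·2+3·0+2·2 = 12
gcd(1,3,4,3,2) = 1

Coefficients: [1, 3, 4, 3, 2]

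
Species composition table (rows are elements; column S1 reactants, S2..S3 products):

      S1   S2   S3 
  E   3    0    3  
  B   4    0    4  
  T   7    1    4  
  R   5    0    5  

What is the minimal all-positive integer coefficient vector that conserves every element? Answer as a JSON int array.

Coefficients: [1, 3, 1]

E: 1·3 = 3 | 3·0+1·3 = 3
B: 1·4 = 4 | 3·0+1·4 = 4
T: 1·7 = 7 | 3·1+1·4 = 7
R: 1·5 = 5 | 3·0+1·5 = 5
gcd(1,3,1) = 1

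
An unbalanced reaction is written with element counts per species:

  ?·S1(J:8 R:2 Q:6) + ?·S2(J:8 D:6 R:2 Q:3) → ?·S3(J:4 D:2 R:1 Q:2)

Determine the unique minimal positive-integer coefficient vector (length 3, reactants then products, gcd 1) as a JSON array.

J: 1·8+2·8 = 24 | 6·4 = 24
D: 1·0+2·6 = 12 | 6·2 = 12
R: 1·2+2·2 = 6 | 6·1 = 6
Q: 1·6+2·3 = 12 | 6·2 = 12
gcd(1,2,6) = 1

Coefficients: [1, 2, 6]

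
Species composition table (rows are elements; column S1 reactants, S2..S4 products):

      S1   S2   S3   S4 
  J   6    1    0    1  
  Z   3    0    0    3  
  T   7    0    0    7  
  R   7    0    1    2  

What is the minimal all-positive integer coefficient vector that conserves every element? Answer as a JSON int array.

J: 1·6 = 6 | 5·1+5·0+1·1 = 6
Z: 1·3 = 3 | 5·0+5·0+1·3 = 3
T: 1·7 = 7 | 5·0+5·0+1·7 = 7
R: 1·7 = 7 | 5·0+5·1+1·2 = 7
gcd(1,5,5,1) = 1

Coefficients: [1, 5, 5, 1]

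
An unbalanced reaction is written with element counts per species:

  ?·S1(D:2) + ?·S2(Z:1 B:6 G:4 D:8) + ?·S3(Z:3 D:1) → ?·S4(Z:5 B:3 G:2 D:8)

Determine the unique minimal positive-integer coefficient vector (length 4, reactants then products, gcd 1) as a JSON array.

Coefficients: [5, 2, 6, 4]

Z: 5·0+2·1+6·3 = 20 | 4·5 = 20
B: 5·0+2·6+6·0 = 12 | 4·3 = 12
G: 5·0+2·4+6·0 = 8 | 4·2 = 8
D: 5·2+2·8+6·1 = 32 | 4·8 = 32
gcd(5,2,6,4) = 1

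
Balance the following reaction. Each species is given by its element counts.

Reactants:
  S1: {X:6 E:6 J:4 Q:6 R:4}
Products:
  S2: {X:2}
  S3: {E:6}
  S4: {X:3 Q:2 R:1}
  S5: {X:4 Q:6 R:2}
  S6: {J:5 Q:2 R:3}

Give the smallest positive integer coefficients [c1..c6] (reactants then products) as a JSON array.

Coefficients: [5, 6, 5, 2, 3, 4]

X: 5·6 = 30 | 6·2+5·0+2·3+3·4+4·0 = 30
E: 5·6 = 30 | 6·0+5·6+2·0+3·0+4·0 = 30
J: 5·4 = 20 | 6·0+5·0+2·0+3·0+4·5 = 20
Q: 5·6 = 30 | 6·0+5·0+2·2+3·6+4·2 = 30
R: 5·4 = 20 | 6·0+5·0+2·1+3·2+4·3 = 20
gcd(5,6,5,2,3,4) = 1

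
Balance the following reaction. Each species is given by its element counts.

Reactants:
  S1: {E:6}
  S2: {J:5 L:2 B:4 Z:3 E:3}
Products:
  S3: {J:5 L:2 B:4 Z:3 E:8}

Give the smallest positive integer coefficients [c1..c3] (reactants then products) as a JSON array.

Coefficients: [5, 6, 6]

J: 5·0+6·5 = 30 | 6·5 = 30
L: 5·0+6·2 = 12 | 6·2 = 12
B: 5·0+6·4 = 24 | 6·4 = 24
Z: 5·0+6·3 = 18 | 6·3 = 18
E: 5·6+6·3 = 48 | 6·8 = 48
gcd(5,6,6) = 1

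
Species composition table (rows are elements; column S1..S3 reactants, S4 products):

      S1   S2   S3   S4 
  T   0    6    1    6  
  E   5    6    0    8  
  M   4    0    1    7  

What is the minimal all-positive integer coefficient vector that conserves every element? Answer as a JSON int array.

Coefficients: [2, 1, 6, 2]

T: 2·0+1·6+6·1 = 12 | 2·6 = 12
E: 2·5+1·6+6·0 = 16 | 2·8 = 16
M: 2·4+1·0+6·1 = 14 | 2·7 = 14
gcd(2,1,6,2) = 1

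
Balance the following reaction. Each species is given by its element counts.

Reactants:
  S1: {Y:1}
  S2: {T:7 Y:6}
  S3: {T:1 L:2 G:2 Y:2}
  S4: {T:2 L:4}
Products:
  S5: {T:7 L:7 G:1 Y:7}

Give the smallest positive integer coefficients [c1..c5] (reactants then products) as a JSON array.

Coefficients: [6, 1, 1, 3, 2]

T: 6·0+1·7+1·1+3·2 = 14 | 2·7 = 14
L: 6·0+1·0+1·2+3·4 = 14 | 2·7 = 14
G: 6·0+1·0+1·2+3·0 = 2 | 2·1 = 2
Y: 6·1+1·6+1·2+3·0 = 14 | 2·7 = 14
gcd(6,1,1,3,2) = 1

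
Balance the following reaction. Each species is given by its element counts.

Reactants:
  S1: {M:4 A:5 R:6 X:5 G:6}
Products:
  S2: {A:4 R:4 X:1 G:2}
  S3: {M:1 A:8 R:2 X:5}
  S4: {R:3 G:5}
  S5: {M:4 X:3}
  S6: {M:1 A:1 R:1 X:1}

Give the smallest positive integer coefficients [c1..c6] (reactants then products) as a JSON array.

Coefficients: [6, 3, 2, 6, 5, 2]

M: 6·4 = 24 | 3·0+2·1+6·0+5·4+2·1 = 24
A: 6·5 = 30 | 3·4+2·8+6·0+5·0+2·1 = 30
R: 6·6 = 36 | 3·4+2·2+6·3+5·0+2·1 = 36
X: 6·5 = 30 | 3·1+2·5+6·0+5·3+2·1 = 30
G: 6·6 = 36 | 3·2+2·0+6·5+5·0+2·0 = 36
gcd(6,3,2,6,5,2) = 1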